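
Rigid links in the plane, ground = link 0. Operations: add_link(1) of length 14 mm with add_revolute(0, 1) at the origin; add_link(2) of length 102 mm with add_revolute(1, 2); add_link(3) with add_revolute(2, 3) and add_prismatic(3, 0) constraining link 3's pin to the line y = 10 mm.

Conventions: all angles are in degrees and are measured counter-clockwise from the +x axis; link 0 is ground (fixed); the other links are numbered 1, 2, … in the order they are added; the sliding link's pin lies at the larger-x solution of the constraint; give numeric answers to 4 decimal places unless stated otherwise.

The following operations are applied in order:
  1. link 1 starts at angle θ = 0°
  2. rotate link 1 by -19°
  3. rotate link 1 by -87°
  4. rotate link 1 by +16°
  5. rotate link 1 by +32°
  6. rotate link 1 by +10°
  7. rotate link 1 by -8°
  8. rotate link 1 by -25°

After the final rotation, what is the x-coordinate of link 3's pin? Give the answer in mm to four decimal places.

geometry: r = 14 mm, L = 102 mm, e = 10 mm; θ starts at 0°
rotate link 1 by -19°: θ ← 0° -19° = -19°
rotate link 1 by -87°: θ ← -19° -87° = -106°
rotate link 1 by +16°: θ ← -106° +16° = -90°
rotate link 1 by +32°: θ ← -90° +32° = -58°
rotate link 1 by +10°: θ ← -58° +10° = -48°
rotate link 1 by -8°: θ ← -48° -8° = -56°
rotate link 1 by -25°: θ ← -56° -25° = -81°
crank pin P = (r cos θ, r sin θ) = (2.190083, -13.827637)
h = r sin θ − e = -13.827637 − 10 = -23.827637
x = r cos θ + √(L² − h²) = 2.190083 + 99.177839 = 101.367921

101.3679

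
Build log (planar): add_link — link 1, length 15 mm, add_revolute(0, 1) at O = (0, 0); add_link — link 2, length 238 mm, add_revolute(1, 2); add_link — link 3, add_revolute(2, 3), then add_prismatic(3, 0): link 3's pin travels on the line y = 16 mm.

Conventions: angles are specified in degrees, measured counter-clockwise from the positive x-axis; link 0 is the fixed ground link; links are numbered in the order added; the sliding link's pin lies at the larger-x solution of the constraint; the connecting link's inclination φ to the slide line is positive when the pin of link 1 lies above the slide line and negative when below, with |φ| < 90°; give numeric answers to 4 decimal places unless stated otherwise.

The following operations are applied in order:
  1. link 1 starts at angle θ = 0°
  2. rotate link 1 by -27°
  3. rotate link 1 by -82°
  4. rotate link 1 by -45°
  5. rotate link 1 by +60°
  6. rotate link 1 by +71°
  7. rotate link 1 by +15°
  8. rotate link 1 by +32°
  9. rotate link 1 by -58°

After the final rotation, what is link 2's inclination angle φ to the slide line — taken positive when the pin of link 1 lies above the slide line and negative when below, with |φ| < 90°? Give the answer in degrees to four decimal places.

geometry: r = 15 mm, L = 238 mm, e = 16 mm; θ starts at 0°
rotate link 1 by -27°: θ ← 0° -27° = -27°
rotate link 1 by -82°: θ ← -27° -82° = -109°
rotate link 1 by -45°: θ ← -109° -45° = -154°
rotate link 1 by +60°: θ ← -154° +60° = -94°
rotate link 1 by +71°: θ ← -94° +71° = -23°
rotate link 1 by +15°: θ ← -23° +15° = -8°
rotate link 1 by +32°: θ ← -8° +32° = 24°
rotate link 1 by -58°: θ ← 24° -58° = -34°
h = r sin θ − e = -8.387894 − 16 = -24.387894
sin φ = h / L = -24.387894 / 238 = -0.10247014
φ = arcsin(-0.10247014) = -5.881430°

-5.8814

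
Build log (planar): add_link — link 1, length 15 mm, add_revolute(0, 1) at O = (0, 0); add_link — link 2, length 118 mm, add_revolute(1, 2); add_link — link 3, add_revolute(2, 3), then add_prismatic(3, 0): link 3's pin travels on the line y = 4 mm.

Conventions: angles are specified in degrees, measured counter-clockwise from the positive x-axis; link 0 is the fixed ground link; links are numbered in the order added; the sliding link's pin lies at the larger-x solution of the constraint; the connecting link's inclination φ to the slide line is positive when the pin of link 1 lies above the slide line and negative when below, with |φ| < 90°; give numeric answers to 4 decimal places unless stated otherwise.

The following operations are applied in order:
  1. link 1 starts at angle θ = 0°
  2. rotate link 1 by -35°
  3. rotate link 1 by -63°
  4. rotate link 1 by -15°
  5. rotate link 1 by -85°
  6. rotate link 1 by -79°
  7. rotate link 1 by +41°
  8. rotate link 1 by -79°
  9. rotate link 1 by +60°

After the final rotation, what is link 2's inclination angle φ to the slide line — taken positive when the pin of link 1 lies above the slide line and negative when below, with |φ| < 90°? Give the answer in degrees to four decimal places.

geometry: r = 15 mm, L = 118 mm, e = 4 mm; θ starts at 0°
rotate link 1 by -35°: θ ← 0° -35° = -35°
rotate link 1 by -63°: θ ← -35° -63° = -98°
rotate link 1 by -15°: θ ← -98° -15° = -113°
rotate link 1 by -85°: θ ← -113° -85° = -198°
rotate link 1 by -79°: θ ← -198° -79° = -277°
rotate link 1 by +41°: θ ← -277° +41° = -236°
rotate link 1 by -79°: θ ← -236° -79° = -315°
rotate link 1 by +60°: θ ← -315° +60° = -255°
h = r sin θ − e = 14.488887 − 4 = 10.488887
sin φ = h / L = 10.488887 / 118 = 0.08888888
φ = arcsin(0.08888888) = 5.099688°

5.0997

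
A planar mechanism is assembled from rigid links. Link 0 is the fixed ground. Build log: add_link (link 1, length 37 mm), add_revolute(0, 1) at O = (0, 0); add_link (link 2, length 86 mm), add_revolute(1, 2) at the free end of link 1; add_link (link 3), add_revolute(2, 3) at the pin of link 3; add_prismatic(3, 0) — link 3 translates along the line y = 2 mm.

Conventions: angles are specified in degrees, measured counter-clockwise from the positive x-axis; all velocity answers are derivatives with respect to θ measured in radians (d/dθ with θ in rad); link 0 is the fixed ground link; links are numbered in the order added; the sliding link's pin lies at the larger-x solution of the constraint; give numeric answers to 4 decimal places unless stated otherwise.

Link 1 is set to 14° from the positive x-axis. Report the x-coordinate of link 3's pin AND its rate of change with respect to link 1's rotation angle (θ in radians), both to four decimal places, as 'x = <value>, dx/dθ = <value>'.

geometry: r = 37 mm, L = 86 mm, e = 2 mm
crank pin P = (r cos θ, r sin θ) = (35.900942, 8.951110)
h = r sin θ − e = 8.951110 − 2 = 6.951110
x = r cos θ + √(L² − h²) = 35.900942 + 85.718621 = 121.619563
dx/dθ = −r sin θ − h·r cos θ/√(L² − h²) (θ in radians; h = 6.951110) = -11.862396

x = 121.6196, dx/dθ = -11.8624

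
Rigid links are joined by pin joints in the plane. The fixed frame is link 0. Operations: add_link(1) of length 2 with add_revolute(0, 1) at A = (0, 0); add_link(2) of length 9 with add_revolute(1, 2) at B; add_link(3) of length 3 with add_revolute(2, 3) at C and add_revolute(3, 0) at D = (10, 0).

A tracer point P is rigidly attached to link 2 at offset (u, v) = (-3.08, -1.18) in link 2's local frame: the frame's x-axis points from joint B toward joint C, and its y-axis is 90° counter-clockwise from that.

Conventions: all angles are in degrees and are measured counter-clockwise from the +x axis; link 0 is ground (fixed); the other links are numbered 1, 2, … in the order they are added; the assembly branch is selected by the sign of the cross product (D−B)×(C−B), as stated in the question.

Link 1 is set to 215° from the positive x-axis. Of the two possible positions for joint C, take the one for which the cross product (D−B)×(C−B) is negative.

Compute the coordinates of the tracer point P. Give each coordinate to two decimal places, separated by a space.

A=(0,0), D=(10.00,0)
B = A + 2.00·(cos215°, sin215°) = (-1.6383, -1.1472)
|BD| = 11.6947
circle(B,9.00) ∩ circle(D,3.00): a=8.9257, h=1.1543
  candidates: C₊=(7.1311,0.8771) cross=13.499; C₋=(7.3575,-1.4204) cross=-13.499
  branch - wants cross < 0 → take C=(7.3575,-1.4204) (cross=-13.499)
ex = (C−B)/|BC| = (0.9995,-0.0304); ey = (0.0304,0.9995)
P = B + -3.08·ex + -1.18·ey = (-4.7527,-2.2331)

-4.75 -2.23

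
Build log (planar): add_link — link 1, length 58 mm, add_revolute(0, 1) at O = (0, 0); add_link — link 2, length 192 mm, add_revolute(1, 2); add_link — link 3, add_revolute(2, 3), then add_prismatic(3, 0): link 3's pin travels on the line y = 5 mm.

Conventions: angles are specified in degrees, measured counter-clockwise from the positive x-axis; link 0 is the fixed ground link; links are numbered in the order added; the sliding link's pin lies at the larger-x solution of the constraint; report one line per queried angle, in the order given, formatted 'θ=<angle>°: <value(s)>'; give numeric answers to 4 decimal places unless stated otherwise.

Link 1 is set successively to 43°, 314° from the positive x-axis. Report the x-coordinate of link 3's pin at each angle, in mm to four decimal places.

geometry: r = 58 mm, L = 192 mm, e = 5 mm
θ=43°: crank pin P = (r cos θ, r sin θ) = (42.418515, 39.555905)
θ=43°: h = r sin θ − e = 39.555905 − 5 = 34.555905
θ=43°: x = r cos θ + √(L² − h²) = 42.418515 + 188.864738 = 231.283253
θ=314°: crank pin P = (r cos θ, r sin θ) = (40.290185, -41.721708)
θ=314°: h = r sin θ − e = -41.721708 − 5 = -46.721708
θ=314°: x = r cos θ + √(L² − h²) = 40.290185 + 186.228575 = 226.518760

θ=43°: 231.2833
θ=314°: 226.5188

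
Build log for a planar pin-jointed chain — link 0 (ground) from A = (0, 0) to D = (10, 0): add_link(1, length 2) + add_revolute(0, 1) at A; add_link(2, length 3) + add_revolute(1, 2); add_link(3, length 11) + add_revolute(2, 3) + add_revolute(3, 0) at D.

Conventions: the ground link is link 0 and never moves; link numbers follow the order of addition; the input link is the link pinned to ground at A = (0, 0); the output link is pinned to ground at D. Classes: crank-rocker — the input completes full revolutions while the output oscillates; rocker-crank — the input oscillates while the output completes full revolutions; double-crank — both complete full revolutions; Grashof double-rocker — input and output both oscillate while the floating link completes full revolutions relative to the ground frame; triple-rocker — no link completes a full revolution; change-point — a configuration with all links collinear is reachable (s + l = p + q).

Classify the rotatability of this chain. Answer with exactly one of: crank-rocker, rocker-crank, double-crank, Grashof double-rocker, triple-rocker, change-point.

lengths: ground=10, input=2, coupler=3, output=11
sorted: s=2 (shortest), l=11 (longest), p+q=13
s + l = 13 vs p + q = 13
s + l = p + q → change-point (collinear configuration reachable)

change-point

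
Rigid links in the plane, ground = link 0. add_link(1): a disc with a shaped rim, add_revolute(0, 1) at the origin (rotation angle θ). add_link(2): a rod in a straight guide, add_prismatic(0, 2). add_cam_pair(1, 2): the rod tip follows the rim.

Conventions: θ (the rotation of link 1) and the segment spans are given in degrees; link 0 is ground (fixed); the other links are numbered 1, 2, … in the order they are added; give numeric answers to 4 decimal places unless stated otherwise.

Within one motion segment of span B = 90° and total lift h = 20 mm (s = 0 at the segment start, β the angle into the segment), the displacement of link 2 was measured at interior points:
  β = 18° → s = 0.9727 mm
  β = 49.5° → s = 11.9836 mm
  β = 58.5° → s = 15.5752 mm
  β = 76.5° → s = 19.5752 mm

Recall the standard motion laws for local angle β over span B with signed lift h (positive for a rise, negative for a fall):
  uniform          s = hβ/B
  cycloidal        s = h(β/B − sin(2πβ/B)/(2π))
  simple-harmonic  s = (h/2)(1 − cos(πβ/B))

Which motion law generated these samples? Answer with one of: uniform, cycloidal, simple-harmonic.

candidates at β/B = r: uniform s = h·r (linear in β); cycloidal s = h·(r − sin(2πr)/(2π)); simple-harmonic s = (h/2)(1 − cos(πr))
β=18°: printed 0.9727 | uniform 4.0000, cycloidal 0.9727, simple-harmonic 1.9098
β=49.5°: printed 11.9836 | uniform 11.0000, cycloidal 11.9836, simple-harmonic 11.5643
β=58.5°: printed 15.5752 | uniform 13.0000, cycloidal 15.5752, simple-harmonic 14.5399
β=76.5°: printed 19.5752 | uniform 17.0000, cycloidal 19.5752, simple-harmonic 18.9101
only one law matches every sample → cycloidal

cycloidal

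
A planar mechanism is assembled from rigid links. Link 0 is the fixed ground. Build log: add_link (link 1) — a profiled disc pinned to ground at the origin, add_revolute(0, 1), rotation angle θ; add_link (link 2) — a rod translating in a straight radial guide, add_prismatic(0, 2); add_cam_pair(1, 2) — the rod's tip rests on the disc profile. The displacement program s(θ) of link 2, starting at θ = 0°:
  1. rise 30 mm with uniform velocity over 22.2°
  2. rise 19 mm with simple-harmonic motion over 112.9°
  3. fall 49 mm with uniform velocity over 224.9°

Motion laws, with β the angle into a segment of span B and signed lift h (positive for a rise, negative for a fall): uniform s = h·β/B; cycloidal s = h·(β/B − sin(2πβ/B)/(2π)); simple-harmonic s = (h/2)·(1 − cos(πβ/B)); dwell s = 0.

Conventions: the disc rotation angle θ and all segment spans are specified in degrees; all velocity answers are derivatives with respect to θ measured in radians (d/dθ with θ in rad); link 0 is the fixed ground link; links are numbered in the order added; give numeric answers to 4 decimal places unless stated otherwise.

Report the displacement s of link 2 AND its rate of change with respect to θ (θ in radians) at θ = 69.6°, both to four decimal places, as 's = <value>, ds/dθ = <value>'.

seg 1 [0°–22.2°] uniform, h=30: full span → s += 30 → s = 30.0000
seg 2 [22.2°–135.1°] simple-harmonic, h=19: θ=69.6° here. β=47.4, B=112.9. 19/2·(1 − cos(π·0.4198)) = 7.1328 → s = 37.1328
velocity in seg [22.2°–135.1°] (simple-harmonic), θ in radians: β = 47.4° = 0.8273 rad, B = 112.9° = 1.9705 rad; ds/dθ = (πh/(2B)) sin(πβ/B) = (π·19/(2·1.9705)) sin(π·0.4198) = 14.668414 mm/rad

s = 37.1328, ds/dθ = 14.6684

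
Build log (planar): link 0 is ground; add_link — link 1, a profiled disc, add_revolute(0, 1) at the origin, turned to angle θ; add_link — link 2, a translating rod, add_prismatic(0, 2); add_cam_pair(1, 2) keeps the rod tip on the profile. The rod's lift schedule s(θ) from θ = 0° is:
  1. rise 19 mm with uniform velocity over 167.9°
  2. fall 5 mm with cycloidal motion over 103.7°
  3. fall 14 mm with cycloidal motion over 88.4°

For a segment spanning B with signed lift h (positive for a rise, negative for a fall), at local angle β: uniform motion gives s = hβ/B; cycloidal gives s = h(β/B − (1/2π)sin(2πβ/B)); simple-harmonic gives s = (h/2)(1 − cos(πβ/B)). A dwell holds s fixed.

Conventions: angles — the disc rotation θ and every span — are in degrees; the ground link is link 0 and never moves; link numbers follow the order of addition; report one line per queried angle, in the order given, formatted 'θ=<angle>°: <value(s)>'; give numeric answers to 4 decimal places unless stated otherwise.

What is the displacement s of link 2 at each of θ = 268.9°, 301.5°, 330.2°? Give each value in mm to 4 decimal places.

seg 1 [0°–167.9°] uniform, h=19: full span → s += 19 → s = 19.0000
seg 2 [167.9°–271.6°] cycloidal, h=-5: θ=268.9° here. β=101, B=103.7. -5·(0.9740 − sin(2π·0.9740)/(2π)) = -4.9994 → s = 14.0006
seg 2 [167.9°–271.6°] cycloidal, h=-5: full span → s += -5 → s = 14.0000
seg 3 [271.6°–360°] cycloidal, h=-14: θ=301.5° here. β=29.9, B=88.4. -14·(0.3382 − sin(2π·0.3382)/(2π)) = -2.8409 → s = 11.1591
seg 3 [271.6°–360°] cycloidal, h=-14: θ=330.2° here. β=58.6, B=88.4. -14·(0.6629 − sin(2π·0.6629)/(2π)) = -11.1833 → s = 2.8167

θ=268.9°: 14.0006
θ=301.5°: 11.1591
θ=330.2°: 2.8167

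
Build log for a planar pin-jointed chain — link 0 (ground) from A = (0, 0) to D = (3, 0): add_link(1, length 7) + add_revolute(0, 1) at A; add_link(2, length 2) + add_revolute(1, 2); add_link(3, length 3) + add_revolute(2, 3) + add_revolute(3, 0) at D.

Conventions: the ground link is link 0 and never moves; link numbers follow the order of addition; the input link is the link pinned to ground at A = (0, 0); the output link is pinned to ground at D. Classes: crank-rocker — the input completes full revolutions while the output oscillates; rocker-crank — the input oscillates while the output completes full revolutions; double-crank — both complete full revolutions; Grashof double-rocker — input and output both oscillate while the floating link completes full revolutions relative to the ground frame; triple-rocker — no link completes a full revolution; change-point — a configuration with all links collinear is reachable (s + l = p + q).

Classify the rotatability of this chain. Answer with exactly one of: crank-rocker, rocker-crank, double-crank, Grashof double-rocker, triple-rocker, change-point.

lengths: ground=3, input=7, coupler=2, output=3
sorted: s=2 (shortest), l=7 (longest), p+q=6
s + l = 9 vs p + q = 6
s + l > p + q → non-Grashof → no link fully rotates → triple-rocker

triple-rocker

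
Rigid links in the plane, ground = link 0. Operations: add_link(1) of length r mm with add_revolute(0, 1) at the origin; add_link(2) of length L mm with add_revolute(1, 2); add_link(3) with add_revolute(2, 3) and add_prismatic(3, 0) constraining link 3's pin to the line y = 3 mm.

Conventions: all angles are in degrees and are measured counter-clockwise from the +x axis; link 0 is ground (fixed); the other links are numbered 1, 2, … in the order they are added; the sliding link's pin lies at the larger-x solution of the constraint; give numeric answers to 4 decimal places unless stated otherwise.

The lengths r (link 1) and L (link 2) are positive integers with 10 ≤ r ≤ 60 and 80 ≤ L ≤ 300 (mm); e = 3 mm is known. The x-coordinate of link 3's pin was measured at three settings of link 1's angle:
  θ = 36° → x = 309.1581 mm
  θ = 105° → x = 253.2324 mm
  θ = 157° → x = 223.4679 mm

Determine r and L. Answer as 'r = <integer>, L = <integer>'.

constraint per measurement: (x − r cos θ)² + (r sin θ − e)² = L²
subtracting the θ₁ and θ₂ equations cancels the r² and L² terms:
r = (x₁² − x₂²) / (2[(x₁cos θ₁ + e sin θ₁) − (x₂cos θ₂ + e sin θ₂)]) = 50.0000 → r = 50
L² = (x₁ − r cos θ₁)² + (r sin θ₁ − e)² = 72899.9795 → L = 270.0000 → L = 270
check at θ₃=157°: x = 223.4679 (printed 223.4679) ✓

r = 50, L = 270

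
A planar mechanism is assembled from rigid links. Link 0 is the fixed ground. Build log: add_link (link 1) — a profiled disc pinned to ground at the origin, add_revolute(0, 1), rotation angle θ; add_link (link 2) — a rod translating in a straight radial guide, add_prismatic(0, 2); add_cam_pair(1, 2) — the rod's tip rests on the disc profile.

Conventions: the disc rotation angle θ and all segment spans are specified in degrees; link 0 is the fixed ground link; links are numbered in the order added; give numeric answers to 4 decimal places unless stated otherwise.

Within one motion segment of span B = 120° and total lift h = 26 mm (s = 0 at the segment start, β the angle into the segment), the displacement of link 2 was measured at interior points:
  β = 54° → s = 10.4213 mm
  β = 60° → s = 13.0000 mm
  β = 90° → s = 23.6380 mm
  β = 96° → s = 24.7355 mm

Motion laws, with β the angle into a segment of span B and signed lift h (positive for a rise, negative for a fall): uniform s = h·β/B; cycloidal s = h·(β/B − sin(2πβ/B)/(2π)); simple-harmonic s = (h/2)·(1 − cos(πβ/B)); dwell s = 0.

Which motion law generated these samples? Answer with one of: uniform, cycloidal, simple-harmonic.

candidates at β/B = r: uniform s = h·r (linear in β); cycloidal s = h·(r − sin(2πr)/(2π)); simple-harmonic s = (h/2)(1 − cos(πr))
β=54°: printed 10.4213 | uniform 11.7000, cycloidal 10.4213, simple-harmonic 10.9664
β=60°: printed 13.0000 | uniform 13.0000, cycloidal 13.0000, simple-harmonic 13.0000
β=90°: printed 23.6380 | uniform 19.5000, cycloidal 23.6380, simple-harmonic 22.1924
β=96°: printed 24.7355 | uniform 20.8000, cycloidal 24.7355, simple-harmonic 23.5172
only one law matches every sample → cycloidal

cycloidal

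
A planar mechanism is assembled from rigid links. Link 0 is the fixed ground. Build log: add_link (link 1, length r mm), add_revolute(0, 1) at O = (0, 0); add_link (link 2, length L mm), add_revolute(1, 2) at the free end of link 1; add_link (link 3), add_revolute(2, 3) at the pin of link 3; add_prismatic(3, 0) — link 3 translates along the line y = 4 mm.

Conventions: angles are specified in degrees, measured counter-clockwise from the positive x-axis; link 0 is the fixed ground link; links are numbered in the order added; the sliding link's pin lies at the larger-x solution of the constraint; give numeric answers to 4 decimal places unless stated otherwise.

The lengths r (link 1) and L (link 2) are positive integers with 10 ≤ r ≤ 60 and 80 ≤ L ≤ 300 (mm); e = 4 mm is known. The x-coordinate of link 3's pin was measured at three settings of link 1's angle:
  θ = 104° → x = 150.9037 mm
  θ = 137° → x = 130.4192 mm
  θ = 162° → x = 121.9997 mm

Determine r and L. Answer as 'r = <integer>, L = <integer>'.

constraint per measurement: (x − r cos θ)² + (r sin θ − e)² = L²
subtracting the θ₁ and θ₂ equations cancels the r² and L² terms:
r = (x₁² − x₂²) / (2[(x₁cos θ₁ + e sin θ₁) − (x₂cos θ₂ + e sin θ₂)]) = 47.9999 → r = 48
L² = (x₁ − r cos θ₁)² + (r sin θ₁ − e)² = 28223.9964 → L = 168.0000 → L = 168
check at θ₃=162°: x = 121.9997 (printed 121.9997) ✓

r = 48, L = 168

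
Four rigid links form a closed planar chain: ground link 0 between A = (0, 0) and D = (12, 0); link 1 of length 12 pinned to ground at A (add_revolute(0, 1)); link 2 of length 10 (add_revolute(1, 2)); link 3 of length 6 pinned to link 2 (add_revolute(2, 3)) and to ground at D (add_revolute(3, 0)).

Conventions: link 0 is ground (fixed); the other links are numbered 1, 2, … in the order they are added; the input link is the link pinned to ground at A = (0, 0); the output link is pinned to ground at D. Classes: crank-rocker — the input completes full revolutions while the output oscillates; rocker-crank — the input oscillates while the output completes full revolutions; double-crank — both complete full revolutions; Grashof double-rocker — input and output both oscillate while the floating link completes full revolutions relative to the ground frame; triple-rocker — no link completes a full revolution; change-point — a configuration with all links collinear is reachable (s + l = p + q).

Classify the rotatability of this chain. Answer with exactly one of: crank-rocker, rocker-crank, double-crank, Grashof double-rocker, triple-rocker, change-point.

lengths: ground=12, input=12, coupler=10, output=6
sorted: s=6 (shortest), l=12 (longest), p+q=22
s + l = 18 vs p + q = 22
s + l < p + q (Grashof) with shortest = output link → rocker-crank

rocker-crank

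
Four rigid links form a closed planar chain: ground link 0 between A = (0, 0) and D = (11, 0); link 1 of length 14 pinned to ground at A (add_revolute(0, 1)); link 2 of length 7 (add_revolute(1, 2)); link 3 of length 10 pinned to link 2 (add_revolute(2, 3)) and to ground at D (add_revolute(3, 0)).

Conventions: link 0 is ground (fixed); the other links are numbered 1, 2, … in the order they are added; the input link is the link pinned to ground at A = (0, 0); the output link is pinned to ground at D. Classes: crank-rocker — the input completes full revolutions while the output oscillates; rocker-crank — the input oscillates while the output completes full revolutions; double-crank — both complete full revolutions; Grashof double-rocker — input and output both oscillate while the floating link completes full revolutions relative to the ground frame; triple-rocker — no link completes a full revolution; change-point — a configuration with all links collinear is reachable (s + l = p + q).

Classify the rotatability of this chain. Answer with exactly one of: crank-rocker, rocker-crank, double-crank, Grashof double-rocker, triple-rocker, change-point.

lengths: ground=11, input=14, coupler=7, output=10
sorted: s=7 (shortest), l=14 (longest), p+q=21
s + l = 21 vs p + q = 21
s + l = p + q → change-point (collinear configuration reachable)

change-point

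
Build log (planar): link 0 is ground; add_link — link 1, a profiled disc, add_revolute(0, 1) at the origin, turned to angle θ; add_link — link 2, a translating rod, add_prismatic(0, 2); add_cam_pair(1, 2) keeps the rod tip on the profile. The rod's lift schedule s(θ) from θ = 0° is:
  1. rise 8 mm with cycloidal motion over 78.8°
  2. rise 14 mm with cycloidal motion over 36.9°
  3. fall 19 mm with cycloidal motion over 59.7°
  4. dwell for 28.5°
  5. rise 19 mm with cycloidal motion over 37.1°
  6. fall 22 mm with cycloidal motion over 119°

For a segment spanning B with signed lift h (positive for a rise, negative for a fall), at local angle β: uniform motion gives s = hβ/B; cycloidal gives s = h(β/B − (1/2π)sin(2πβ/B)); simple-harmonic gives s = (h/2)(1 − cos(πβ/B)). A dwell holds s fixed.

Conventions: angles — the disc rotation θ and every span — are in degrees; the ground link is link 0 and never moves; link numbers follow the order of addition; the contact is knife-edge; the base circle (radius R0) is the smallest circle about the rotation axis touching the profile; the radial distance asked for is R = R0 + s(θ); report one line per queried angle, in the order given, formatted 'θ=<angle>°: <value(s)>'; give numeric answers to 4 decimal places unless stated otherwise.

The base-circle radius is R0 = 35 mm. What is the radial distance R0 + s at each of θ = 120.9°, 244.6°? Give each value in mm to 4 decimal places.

seg 1 [0°–78.8°] cycloidal, h=8: full span → s += 8 → s = 8.0000
seg 2 [78.8°–115.7°] cycloidal, h=14: full span → s += 14 → s = 22.0000
seg 3 [115.7°–175.4°] cycloidal, h=-19: θ=120.9° here. β=5.2, B=59.7. -19·(0.0871 − sin(2π·0.0871)/(2π)) = -0.0814 → s = 21.9186
seg 3 [115.7°–175.4°] cycloidal, h=-19: full span → s += -19 → s = 3.0000
seg 4 [175.4°–203.9°] dwell: s stays 3.0000
seg 5 [203.9°–241°] cycloidal, h=19: full span → s += 19 → s = 22.0000
seg 6 [241°–360°] cycloidal, h=-22: θ=244.6° here. β=3.6, B=119. -22·(0.0303 − sin(2π·0.0303)/(2π)) = -0.0040 → s = 21.9960
θ=120.9°: R = R0 + s = 35 + 21.9186 = 56.9186
θ=244.6°: R = R0 + s = 35 + 21.9960 = 56.9960

θ=120.9°: 56.9186
θ=244.6°: 56.9960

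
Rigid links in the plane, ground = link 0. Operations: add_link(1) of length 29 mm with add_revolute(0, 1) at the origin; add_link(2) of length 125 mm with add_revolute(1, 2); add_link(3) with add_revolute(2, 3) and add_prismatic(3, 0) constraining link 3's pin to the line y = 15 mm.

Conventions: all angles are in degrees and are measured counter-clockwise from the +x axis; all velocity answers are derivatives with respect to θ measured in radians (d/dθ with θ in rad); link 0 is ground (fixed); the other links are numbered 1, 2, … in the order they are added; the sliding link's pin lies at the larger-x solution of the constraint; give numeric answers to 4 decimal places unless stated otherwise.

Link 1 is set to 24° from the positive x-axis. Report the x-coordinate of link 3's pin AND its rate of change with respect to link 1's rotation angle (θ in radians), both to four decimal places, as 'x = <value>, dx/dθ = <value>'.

geometry: r = 29 mm, L = 125 mm, e = 15 mm
crank pin P = (r cos θ, r sin θ) = (26.492818, 11.795363)
h = r sin θ − e = 11.795363 − 15 = -3.204637
x = r cos θ + √(L² − h²) = 26.492818 + 124.958914 = 151.451733
dx/dθ = −r sin θ − h·r cos θ/√(L² − h²) (θ in radians; h = -3.204637) = -11.115940

x = 151.4517, dx/dθ = -11.1159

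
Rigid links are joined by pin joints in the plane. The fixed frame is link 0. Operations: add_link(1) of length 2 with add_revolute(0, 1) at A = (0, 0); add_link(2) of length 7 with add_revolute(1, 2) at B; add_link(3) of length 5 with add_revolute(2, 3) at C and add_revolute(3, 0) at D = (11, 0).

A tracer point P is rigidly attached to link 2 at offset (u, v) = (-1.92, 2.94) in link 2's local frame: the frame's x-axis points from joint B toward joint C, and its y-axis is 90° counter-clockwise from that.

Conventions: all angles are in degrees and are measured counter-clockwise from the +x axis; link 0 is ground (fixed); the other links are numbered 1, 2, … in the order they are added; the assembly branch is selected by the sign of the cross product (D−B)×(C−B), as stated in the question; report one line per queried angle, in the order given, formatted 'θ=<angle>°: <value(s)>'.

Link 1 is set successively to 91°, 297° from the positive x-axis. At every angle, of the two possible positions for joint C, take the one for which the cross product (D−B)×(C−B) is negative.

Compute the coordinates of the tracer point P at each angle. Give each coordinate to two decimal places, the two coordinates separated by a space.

A=(0,0), D=(11.00,0)
θ=91°: B = A + 2.00·(cos91°, sin91°) = (-0.0349, 1.9997)
θ=91°: |BD| = 11.2146
θ=91°: circle(B,7.00) ∩ circle(D,5.00): a=6.6773, h=2.1007
θ=91°:   candidates: C₊=(6.9100,2.8761) cross=23.559; C₋=(6.1608,-1.2580) cross=-23.559
θ=91°:   branch - wants cross < 0 → take C=(6.1608,-1.2580) (cross=-23.559)
θ=91°: ex = (C−B)/|BC| = (0.8851,-0.4654); ey = (0.4654,0.8851)
θ=91°: P = B + -1.92·ex + 2.94·ey = (-0.3661,5.4955)
θ=297°: B = A + 2.00·(cos297°, sin297°) = (0.9080, -1.7820)
θ=297°: |BD| = 10.2481
θ=297°: circle(B,7.00) ∩ circle(D,5.00): a=6.2950, h=3.0615
θ=297°:   candidates: C₊=(6.5747,2.3275) cross=31.375; C₋=(7.6394,-3.7023) cross=-31.375
θ=297°:   branch - wants cross < 0 → take C=(7.6394,-3.7023) (cross=-31.375)
θ=297°: ex = (C−B)/|BC| = (0.9616,-0.2743); ey = (0.2743,0.9616)
θ=297°: P = B + -1.92·ex + 2.94·ey = (-0.1319,1.5719)

θ=91°: -0.37 5.50
θ=297°: -0.13 1.57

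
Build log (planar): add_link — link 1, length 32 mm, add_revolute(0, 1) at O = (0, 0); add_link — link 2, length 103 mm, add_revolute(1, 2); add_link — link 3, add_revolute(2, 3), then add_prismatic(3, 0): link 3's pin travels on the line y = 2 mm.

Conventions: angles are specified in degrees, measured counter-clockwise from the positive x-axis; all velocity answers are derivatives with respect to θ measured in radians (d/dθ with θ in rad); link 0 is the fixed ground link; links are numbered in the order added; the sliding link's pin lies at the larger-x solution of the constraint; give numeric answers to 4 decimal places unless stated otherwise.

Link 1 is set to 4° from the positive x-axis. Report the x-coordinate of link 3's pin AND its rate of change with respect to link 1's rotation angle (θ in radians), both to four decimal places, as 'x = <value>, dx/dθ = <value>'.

geometry: r = 32 mm, L = 103 mm, e = 2 mm
crank pin P = (r cos θ, r sin θ) = (31.922050, 2.232207)
h = r sin θ − e = 2.232207 − 2 = 0.232207
x = r cos θ + √(L² − h²) = 31.922050 + 102.999738 = 134.921788
dx/dθ = −r sin θ − h·r cos θ/√(L² − h²) (θ in radians; h = 0.232207) = -2.304174

x = 134.9218, dx/dθ = -2.3042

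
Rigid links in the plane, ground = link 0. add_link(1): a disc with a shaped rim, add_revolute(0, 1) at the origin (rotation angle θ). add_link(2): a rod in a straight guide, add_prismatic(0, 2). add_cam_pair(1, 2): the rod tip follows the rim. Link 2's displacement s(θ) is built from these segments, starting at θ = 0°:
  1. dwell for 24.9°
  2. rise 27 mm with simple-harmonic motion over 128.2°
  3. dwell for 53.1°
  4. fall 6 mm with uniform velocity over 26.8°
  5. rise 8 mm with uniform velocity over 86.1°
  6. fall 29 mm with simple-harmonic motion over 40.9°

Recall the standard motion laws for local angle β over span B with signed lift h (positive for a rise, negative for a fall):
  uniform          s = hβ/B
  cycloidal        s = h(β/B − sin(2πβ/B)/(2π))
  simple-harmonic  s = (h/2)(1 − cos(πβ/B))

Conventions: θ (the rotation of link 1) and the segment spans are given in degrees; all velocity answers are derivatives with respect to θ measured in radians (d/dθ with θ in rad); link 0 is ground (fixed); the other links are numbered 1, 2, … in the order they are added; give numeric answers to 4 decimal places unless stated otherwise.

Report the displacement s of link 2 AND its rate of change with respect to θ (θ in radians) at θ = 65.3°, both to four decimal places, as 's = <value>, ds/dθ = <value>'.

segment 1 (0° to 24.9°, dwell): s unchanged at 0.0000
θ = 65.3° falls in segment 2 (24.9° to 153.1°, simple-harmonic, h = 27): β = 65.3 − 24.9 = 40.4°, B = 128.2°; Δs = 27/2·(1 − cos(π·0.3151)) = 6.0929; s = 0.0000 + 6.0929 = 6.0929
velocity in seg [24.9°–153.1°] (simple-harmonic), θ in radians: β = 40.4° = 0.7051 rad, B = 128.2° = 2.2375 rad; ds/dθ = (πh/(2B)) sin(πβ/B) = (π·27/(2·2.2375)) sin(π·0.3151) = 15.846860 mm/rad

s = 6.0929, ds/dθ = 15.8469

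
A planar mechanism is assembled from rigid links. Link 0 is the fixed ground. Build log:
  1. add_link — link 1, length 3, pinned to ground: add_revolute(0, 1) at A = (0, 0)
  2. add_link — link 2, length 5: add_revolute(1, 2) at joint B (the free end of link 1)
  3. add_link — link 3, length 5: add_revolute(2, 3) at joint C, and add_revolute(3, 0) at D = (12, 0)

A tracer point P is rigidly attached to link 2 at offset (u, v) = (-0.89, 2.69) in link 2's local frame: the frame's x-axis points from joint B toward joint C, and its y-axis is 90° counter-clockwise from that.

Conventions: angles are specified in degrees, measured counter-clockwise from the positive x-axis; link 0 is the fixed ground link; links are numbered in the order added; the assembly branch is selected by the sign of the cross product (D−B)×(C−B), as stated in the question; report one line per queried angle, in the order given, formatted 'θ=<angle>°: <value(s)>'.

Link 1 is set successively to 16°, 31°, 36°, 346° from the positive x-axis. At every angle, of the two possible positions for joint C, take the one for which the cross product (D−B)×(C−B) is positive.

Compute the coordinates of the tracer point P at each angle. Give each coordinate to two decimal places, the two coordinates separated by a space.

A=(0,0), D=(12.00,0)
θ=16°: B = A + 3.00·(cos16°, sin16°) = (2.8838, 0.8269)
θ=16°: |BD| = 9.1536
θ=16°: circle(B,5.00) ∩ circle(D,5.00): a=4.5768, h=2.0131
θ=16°:   candidates: C₊=(7.6238,2.4184) cross=18.428; C₋=(7.2600,-1.5914) cross=-18.428
θ=16°:   branch + wants cross > 0 → take C=(7.6238,2.4184) (cross=18.428)
θ=16°: ex = (C−B)/|BC| = (0.9480,0.3183); ey = (-0.3183,0.9480)
θ=16°: P = B + -0.89·ex + 2.69·ey = (1.1839,3.0937)
θ=31°: B = A + 3.00·(cos31°, sin31°) = (2.5715, 1.5451)
θ=31°: |BD| = 9.5543
θ=31°: circle(B,5.00) ∩ circle(D,5.00): a=4.7771, h=1.4761
θ=31°:   candidates: C₊=(7.5245,2.2293) cross=14.104; C₋=(7.0470,-0.6842) cross=-14.104
θ=31°:   branch + wants cross > 0 → take C=(7.5245,2.2293) (cross=14.104)
θ=31°: ex = (C−B)/|BC| = (0.9906,0.1368); ey = (-0.1368,0.9906)
θ=31°: P = B + -0.89·ex + 2.69·ey = (1.3218,4.0880)
θ=36°: B = A + 3.00·(cos36°, sin36°) = (2.4271, 1.7634)
θ=36°: |BD| = 9.7340
θ=36°: circle(B,5.00) ∩ circle(D,5.00): a=4.8670, h=1.1456
θ=36°:   candidates: C₊=(7.4210,2.0083) cross=11.151; C₋=(7.0060,-0.2449) cross=-11.151
θ=36°:   branch + wants cross > 0 → take C=(7.4210,2.0083) (cross=11.151)
θ=36°: ex = (C−B)/|BC| = (0.9988,0.0490); ey = (-0.0490,0.9988)
θ=36°: P = B + -0.89·ex + 2.69·ey = (1.4063,4.4065)
θ=346°: B = A + 3.00·(cos346°, sin346°) = (2.9109, -0.7258)
θ=346°: |BD| = 9.1180
θ=346°: circle(B,5.00) ∩ circle(D,5.00): a=4.5590, h=2.0531
θ=346°:   candidates: C₊=(7.2920,1.6837) cross=18.720; C₋=(7.6189,-2.4095) cross=-18.720
θ=346°:   branch + wants cross > 0 → take C=(7.2920,1.6837) (cross=18.720)
θ=346°: ex = (C−B)/|BC| = (0.8762,0.4819); ey = (-0.4819,0.8762)
θ=346°: P = B + -0.89·ex + 2.69·ey = (0.8347,1.2024)

θ=16°: 1.18 3.09
θ=31°: 1.32 4.09
θ=36°: 1.41 4.41
θ=346°: 0.83 1.20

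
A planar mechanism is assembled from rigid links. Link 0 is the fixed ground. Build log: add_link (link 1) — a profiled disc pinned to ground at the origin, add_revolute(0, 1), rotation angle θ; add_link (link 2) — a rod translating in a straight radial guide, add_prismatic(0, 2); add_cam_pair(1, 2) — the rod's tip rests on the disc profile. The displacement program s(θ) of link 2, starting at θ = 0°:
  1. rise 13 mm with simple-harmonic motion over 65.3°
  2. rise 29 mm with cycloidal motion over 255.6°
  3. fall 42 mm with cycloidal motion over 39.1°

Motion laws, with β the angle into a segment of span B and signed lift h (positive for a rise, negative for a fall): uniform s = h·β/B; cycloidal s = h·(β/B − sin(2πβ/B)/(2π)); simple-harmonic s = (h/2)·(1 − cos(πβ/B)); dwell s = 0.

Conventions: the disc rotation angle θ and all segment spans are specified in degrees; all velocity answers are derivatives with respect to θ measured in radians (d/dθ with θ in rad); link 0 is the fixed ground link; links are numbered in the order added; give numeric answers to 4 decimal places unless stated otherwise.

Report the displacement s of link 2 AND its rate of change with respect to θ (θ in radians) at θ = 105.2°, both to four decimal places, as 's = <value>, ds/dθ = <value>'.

seg 1 [0°–65.3°] simple-harmonic, h=13: full span → s += 13 → s = 13.0000
seg 2 [65.3°–320.9°] cycloidal, h=29: θ=105.2° here. β=39.9, B=255.6. 29·(0.1561 − sin(2π·0.1561)/(2π)) = 0.6917 → s = 13.6917
velocity in seg [65.3°–320.9°] (cycloidal), θ in radians: β = 39.9° = 0.6964 rad, B = 255.6° = 4.4611 rad; ds/dθ = (h/B)(1 − cos(2πβ/B)) = (29/4.4611)(1 − cos(2π·0.1561)) = 2.884121 mm/rad

s = 13.6917, ds/dθ = 2.8841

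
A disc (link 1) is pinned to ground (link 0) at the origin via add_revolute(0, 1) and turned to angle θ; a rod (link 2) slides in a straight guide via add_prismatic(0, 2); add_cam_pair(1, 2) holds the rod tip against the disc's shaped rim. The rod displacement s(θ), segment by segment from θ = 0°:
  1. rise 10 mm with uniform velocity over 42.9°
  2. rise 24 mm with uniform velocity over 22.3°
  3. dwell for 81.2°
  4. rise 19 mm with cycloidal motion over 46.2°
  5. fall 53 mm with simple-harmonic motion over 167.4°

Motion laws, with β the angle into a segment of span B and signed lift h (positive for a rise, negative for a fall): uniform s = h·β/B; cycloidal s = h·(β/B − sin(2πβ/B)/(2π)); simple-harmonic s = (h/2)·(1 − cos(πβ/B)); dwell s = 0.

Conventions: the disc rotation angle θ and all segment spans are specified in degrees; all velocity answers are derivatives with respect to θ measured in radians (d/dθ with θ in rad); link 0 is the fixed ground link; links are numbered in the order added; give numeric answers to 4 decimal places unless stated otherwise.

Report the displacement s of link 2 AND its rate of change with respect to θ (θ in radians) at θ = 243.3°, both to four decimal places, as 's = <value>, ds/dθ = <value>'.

segment 1 (0° to 42.9°, uniform, h = 10) is passed completely: s = 0.0000 + (10) = 10.0000
segment 2 (42.9° to 65.2°, uniform, h = 24) is passed completely: s = 10.0000 + (24) = 34.0000
segment 3 (65.2° to 146.4°, dwell): s unchanged at 34.0000
segment 4 (146.4° to 192.6°, cycloidal, h = 19) is passed completely: s = 34.0000 + (19) = 53.0000
θ = 243.3° falls in segment 5 (192.6° to 360°, simple-harmonic, h = -53): β = 243.3 − 192.6 = 50.7°, B = 167.4°; Δs = -53/2·(1 − cos(π·0.3029)) = -11.1174; s = 53.0000 − 11.1174 = 41.8826
velocity in seg [192.6°–360°] (simple-harmonic), θ in radians: β = 50.7° = 0.8849 rad, B = 167.4° = 2.9217 rad; ds/dθ = (πh/(2B)) sin(πβ/B) = (π·(-53)/(2·2.9217)) sin(π·0.3029) = -23.202572 mm/rad

s = 41.8826, ds/dθ = -23.2026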